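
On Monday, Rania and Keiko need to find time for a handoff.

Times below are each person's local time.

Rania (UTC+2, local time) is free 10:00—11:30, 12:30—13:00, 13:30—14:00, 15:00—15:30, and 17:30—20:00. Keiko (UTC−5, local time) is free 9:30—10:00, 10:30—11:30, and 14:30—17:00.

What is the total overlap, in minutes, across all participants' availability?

Rania → UTC: 08:00–09:30, 10:30–11:00, 11:30–12:00, 13:00–13:30, 15:30–18:00.
Keiko → UTC: 14:30–15:00, 15:30–16:30, 19:30–22:00.
Rania ∩ Keiko: 15:30–16:30.
Total common minutes: 60.

60 minutes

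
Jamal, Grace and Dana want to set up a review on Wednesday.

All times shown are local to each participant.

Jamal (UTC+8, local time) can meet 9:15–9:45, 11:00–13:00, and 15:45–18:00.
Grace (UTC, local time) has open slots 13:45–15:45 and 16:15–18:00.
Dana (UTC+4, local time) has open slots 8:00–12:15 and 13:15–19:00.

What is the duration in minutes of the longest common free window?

Jamal → UTC: 01:15–01:45, 03:00–05:00, 07:45–10:00.
Grace → UTC: 13:45–15:45, 16:15–18:00.
Dana → UTC: 04:00–08:15, 09:15–15:00.
Jamal ∩ Grace: (none).
Jamal ∩ Grace ∩ Dana: (none).
No common window.

0 minutes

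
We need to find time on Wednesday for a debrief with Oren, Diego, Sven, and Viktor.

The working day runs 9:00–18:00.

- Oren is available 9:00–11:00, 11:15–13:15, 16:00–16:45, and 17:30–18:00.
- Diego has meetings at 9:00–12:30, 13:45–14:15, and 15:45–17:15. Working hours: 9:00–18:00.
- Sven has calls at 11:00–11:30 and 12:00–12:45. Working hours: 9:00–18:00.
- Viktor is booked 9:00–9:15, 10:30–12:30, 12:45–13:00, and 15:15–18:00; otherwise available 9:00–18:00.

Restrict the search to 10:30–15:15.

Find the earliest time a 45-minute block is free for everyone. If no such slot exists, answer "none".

Diego free within 09:00–18:00: 12:30–13:45, 14:15–15:45, 17:15–18:00.
Sven free within 09:00–18:00: 09:00–11:00, 11:30–12:00, 12:45–18:00.
Viktor free within 09:00–18:00: 09:15–10:30, 12:30–12:45, 13:00–15:15.
Oren ∩ Diego: 12:30–13:15, 17:30–18:00.
Oren ∩ Diego ∩ Sven: 12:45–13:15, 17:30–18:00.
Oren ∩ Diego ∩ Sven ∩ Viktor: 13:00–13:15.
Restricted to 10:30–15:15: 13:00–13:15.
Windows ≥ 45 min: (none).

none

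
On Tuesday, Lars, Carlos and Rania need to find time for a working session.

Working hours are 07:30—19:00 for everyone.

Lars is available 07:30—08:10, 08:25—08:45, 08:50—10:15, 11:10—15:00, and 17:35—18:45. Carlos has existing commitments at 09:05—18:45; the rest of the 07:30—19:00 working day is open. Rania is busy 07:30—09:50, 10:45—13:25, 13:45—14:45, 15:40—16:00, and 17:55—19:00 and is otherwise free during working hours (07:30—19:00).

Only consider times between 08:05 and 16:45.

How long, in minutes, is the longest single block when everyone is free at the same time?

0 minutes

Carlos free within 07:30–19:00: 07:30–09:05, 18:45–19:00.
Rania free within 07:30–19:00: 09:50–10:45, 13:25–13:45, 14:45–15:40, 16:00–17:55.
Lars ∩ Carlos: 07:30–08:10, 08:25–08:45, 08:50–09:05.
Lars ∩ Carlos ∩ Rania: (none).
Restricted to 08:05–16:45: (none).
No common window.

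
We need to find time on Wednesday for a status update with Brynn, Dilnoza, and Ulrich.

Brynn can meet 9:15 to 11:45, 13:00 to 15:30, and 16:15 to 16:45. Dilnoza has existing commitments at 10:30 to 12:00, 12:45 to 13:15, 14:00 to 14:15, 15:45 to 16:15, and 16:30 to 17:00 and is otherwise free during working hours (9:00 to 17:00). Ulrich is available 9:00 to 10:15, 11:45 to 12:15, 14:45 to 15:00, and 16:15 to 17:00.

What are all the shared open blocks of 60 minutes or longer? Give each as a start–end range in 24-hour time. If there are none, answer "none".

09:15–10:15

Dilnoza free within 09:00–17:00: 09:00–10:30, 12:00–12:45, 13:15–14:00, 14:15–15:45, 16:15–16:30.
Brynn ∩ Dilnoza: 09:15–10:30, 13:15–14:00, 14:15–15:30, 16:15–16:30.
Brynn ∩ Dilnoza ∩ Ulrich: 09:15–10:15, 14:45–15:00, 16:15–16:30.
Windows ≥ 60 min: 09:15–10:15.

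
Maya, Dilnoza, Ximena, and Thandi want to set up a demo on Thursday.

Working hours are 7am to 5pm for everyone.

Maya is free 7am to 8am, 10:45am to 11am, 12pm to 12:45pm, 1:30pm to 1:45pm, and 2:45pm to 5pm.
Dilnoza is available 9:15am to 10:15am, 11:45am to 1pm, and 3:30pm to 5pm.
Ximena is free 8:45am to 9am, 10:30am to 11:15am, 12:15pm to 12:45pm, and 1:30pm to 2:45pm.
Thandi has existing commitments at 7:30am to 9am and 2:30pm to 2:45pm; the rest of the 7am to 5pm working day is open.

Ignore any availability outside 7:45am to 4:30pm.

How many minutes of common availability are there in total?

30 minutes

Thandi free within 07:00–17:00: 07:00–07:30, 09:00–14:30, 14:45–17:00.
Maya ∩ Dilnoza: 12:00–12:45, 15:30–17:00.
Maya ∩ Dilnoza ∩ Ximena: 12:15–12:45.
Maya ∩ Dilnoza ∩ Ximena ∩ Thandi: 12:15–12:45.
Restricted to 07:45–16:30: 12:15–12:45.
Total common minutes: 30.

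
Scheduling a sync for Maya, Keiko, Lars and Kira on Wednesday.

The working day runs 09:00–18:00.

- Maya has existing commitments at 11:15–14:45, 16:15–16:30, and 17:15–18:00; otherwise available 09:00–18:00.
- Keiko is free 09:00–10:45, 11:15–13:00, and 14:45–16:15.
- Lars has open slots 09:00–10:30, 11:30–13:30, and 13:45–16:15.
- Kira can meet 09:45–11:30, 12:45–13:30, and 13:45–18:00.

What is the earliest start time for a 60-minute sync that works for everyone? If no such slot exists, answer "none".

Maya free within 09:00–18:00: 09:00–11:15, 14:45–16:15, 16:30–17:15.
Maya ∩ Keiko: 09:00–10:45, 14:45–16:15.
Maya ∩ Keiko ∩ Lars: 09:00–10:30, 14:45–16:15.
Maya ∩ Keiko ∩ Lars ∩ Kira: 09:45–10:30, 14:45–16:15.
Windows ≥ 60 min: 14:45–16:15.
Earliest such window starts at 14:45.

14:45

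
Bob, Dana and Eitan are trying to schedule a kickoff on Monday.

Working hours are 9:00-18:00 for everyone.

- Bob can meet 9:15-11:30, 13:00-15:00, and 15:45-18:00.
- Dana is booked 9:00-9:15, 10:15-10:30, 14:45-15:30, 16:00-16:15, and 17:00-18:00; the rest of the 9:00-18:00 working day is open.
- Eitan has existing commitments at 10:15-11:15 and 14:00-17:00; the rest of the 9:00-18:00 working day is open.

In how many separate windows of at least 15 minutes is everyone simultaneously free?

3

Dana free within 09:00–18:00: 09:15–10:15, 10:30–14:45, 15:30–16:00, 16:15–17:00.
Eitan free within 09:00–18:00: 09:00–10:15, 11:15–14:00, 17:00–18:00.
Bob ∩ Dana: 09:15–10:15, 10:30–11:30, 13:00–14:45, 15:45–16:00, 16:15–17:00.
Bob ∩ Dana ∩ Eitan: 09:15–10:15, 11:15–11:30, 13:00–14:00.
Windows ≥ 15 min: 09:15–10:15, 11:15–11:30, 13:00–14:00.
That's 3 windows.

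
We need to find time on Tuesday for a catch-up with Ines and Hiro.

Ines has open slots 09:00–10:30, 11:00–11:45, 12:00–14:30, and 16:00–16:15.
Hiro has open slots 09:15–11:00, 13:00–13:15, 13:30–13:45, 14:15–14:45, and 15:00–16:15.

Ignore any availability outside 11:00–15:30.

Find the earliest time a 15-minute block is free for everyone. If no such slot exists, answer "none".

13:00

Ines ∩ Hiro: 09:15–10:30, 13:00–13:15, 13:30–13:45, 14:15–14:30, 16:00–16:15.
Restricted to 11:00–15:30: 13:00–13:15, 13:30–13:45, 14:15–14:30.
Windows ≥ 15 min: 13:00–13:15, 13:30–13:45, 14:15–14:30.
Earliest such window starts at 13:00.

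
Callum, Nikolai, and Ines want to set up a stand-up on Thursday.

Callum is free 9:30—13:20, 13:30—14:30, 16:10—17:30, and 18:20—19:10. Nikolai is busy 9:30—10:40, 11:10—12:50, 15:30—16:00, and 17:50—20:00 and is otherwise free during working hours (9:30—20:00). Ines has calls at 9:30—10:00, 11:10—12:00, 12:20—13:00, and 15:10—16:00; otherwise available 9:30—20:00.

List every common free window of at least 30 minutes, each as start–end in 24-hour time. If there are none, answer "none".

Nikolai free within 09:30–20:00: 10:40–11:10, 12:50–15:30, 16:00–17:50.
Ines free within 09:30–20:00: 10:00–11:10, 12:00–12:20, 13:00–15:10, 16:00–20:00.
Callum ∩ Nikolai: 10:40–11:10, 12:50–13:20, 13:30–14:30, 16:10–17:30.
Callum ∩ Nikolai ∩ Ines: 10:40–11:10, 13:00–13:20, 13:30–14:30, 16:10–17:30.
Windows ≥ 30 min: 10:40–11:10, 13:30–14:30, 16:10–17:30.

10:40–11:10, 13:30–14:30, 16:10–17:30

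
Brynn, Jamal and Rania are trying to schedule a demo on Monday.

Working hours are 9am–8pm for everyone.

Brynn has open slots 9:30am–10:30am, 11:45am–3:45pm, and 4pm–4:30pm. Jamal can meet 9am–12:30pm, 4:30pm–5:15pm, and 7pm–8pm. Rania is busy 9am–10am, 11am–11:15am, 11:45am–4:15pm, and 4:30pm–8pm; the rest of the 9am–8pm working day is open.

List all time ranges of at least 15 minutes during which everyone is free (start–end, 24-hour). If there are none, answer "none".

Rania free within 09:00–20:00: 10:00–11:00, 11:15–11:45, 16:15–16:30.
Brynn ∩ Jamal: 09:30–10:30, 11:45–12:30.
Brynn ∩ Jamal ∩ Rania: 10:00–10:30.
Windows ≥ 15 min: 10:00–10:30.

10:00–10:30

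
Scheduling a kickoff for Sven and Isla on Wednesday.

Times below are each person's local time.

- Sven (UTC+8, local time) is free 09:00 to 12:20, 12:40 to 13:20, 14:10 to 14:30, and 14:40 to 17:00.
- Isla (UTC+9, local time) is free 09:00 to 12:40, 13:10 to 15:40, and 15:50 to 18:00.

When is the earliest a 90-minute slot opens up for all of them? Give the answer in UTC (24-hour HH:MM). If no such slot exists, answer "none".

01:00

Sven → UTC: 01:00–04:20, 04:40–05:20, 06:10–06:30, 06:40–09:00.
Isla → UTC: 00:00–03:40, 04:10–06:40, 06:50–09:00.
Sven ∩ Isla: 01:00–03:40, 04:10–04:20, 04:40–05:20, 06:10–06:30, 06:50–09:00.
Windows ≥ 90 min: 01:00–03:40, 06:50–09:00.
Earliest such window starts at 01:00.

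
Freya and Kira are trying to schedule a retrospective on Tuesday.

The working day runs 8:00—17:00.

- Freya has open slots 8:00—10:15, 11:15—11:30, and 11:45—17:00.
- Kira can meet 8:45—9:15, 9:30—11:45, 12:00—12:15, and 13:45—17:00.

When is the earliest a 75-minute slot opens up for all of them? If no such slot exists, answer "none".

Freya ∩ Kira: 08:45–09:15, 09:30–10:15, 11:15–11:30, 12:00–12:15, 13:45–17:00.
Windows ≥ 75 min: 13:45–17:00.
Earliest such window starts at 13:45.

13:45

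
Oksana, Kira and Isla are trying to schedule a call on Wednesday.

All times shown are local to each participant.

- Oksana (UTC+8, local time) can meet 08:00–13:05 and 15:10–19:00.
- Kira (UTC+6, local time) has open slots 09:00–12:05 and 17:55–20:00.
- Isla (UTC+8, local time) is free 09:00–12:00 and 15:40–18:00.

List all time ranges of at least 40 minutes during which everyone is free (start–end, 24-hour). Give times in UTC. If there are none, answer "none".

03:00–04:00

Oksana → UTC: 00:00–05:05, 07:10–11:00.
Kira → UTC: 03:00–06:05, 11:55–14:00.
Isla → UTC: 01:00–04:00, 07:40–10:00.
Oksana ∩ Kira: 03:00–05:05.
Oksana ∩ Kira ∩ Isla: 03:00–04:00.
Windows ≥ 40 min: 03:00–04:00.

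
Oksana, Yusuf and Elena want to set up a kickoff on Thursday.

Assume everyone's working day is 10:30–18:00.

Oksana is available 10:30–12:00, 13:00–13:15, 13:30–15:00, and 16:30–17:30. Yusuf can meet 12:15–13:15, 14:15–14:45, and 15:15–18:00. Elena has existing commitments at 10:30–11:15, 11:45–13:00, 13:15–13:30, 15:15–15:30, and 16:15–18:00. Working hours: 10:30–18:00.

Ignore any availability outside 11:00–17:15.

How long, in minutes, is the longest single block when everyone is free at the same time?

30 minutes

Elena free within 10:30–18:00: 11:15–11:45, 13:00–13:15, 13:30–15:15, 15:30–16:15.
Oksana ∩ Yusuf: 13:00–13:15, 14:15–14:45, 16:30–17:30.
Oksana ∩ Yusuf ∩ Elena: 13:00–13:15, 14:15–14:45.
Restricted to 11:00–17:15: 13:00–13:15, 14:15–14:45.
Common window lengths: 15, 30 min; longest is 30.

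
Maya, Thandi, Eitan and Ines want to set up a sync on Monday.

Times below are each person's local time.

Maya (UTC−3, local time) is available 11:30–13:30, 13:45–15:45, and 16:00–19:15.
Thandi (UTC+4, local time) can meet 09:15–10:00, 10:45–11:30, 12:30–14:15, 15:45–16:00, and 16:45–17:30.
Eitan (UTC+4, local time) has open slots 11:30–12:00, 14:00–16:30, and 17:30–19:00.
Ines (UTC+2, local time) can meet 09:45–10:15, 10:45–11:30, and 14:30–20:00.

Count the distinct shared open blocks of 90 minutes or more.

0

Maya → UTC: 14:30–16:30, 16:45–18:45, 19:00–22:15.
Thandi → UTC: 05:15–06:00, 06:45–07:30, 08:30–10:15, 11:45–12:00, 12:45–13:30.
Eitan → UTC: 07:30–08:00, 10:00–12:30, 13:30–15:00.
Ines → UTC: 07:45–08:15, 08:45–09:30, 12:30–18:00.
Maya ∩ Thandi: (none).
Maya ∩ Thandi ∩ Eitan: (none).
Maya ∩ Thandi ∩ Eitan ∩ Ines: (none).
Windows ≥ 90 min: (none).
That's 0 windows.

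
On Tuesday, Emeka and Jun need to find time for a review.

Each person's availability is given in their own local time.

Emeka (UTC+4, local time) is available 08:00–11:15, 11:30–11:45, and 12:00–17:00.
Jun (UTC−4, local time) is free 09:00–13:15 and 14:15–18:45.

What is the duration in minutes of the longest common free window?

Emeka → UTC: 04:00–07:15, 07:30–07:45, 08:00–13:00.
Jun → UTC: 13:00–17:15, 18:15–22:45.
Emeka ∩ Jun: (none).
No common window.

0 minutes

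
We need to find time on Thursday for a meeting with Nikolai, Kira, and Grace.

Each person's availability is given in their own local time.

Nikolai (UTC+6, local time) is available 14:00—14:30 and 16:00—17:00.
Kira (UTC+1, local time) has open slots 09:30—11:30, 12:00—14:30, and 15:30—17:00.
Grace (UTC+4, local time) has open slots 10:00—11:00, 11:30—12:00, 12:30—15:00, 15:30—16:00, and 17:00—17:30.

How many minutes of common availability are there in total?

Nikolai → UTC: 08:00–08:30, 10:00–11:00.
Kira → UTC: 08:30–10:30, 11:00–13:30, 14:30–16:00.
Grace → UTC: 06:00–07:00, 07:30–08:00, 08:30–11:00, 11:30–12:00, 13:00–13:30.
Nikolai ∩ Kira: 10:00–10:30.
Nikolai ∩ Kira ∩ Grace: 10:00–10:30.
Total common minutes: 30.

30 minutes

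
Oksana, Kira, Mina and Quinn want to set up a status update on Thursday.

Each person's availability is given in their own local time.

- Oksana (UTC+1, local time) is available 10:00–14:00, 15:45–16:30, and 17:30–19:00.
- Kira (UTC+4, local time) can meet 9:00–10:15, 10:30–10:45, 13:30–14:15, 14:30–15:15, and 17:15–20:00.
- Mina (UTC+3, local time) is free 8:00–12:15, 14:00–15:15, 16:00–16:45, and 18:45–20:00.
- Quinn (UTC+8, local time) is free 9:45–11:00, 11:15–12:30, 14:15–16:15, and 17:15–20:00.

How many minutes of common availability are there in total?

Oksana → UTC: 09:00–13:00, 14:45–15:30, 16:30–18:00.
Kira → UTC: 05:00–06:15, 06:30–06:45, 09:30–10:15, 10:30–11:15, 13:15–16:00.
Mina → UTC: 05:00–09:15, 11:00–12:15, 13:00–13:45, 15:45–17:00.
Quinn → UTC: 01:45–03:00, 03:15–04:30, 06:15–08:15, 09:15–12:00.
Oksana ∩ Kira: 09:30–10:15, 10:30–11:15, 14:45–15:30.
Oksana ∩ Kira ∩ Mina: 11:00–11:15.
Oksana ∩ Kira ∩ Mina ∩ Quinn: 11:00–11:15.
Total common minutes: 15.

15 minutes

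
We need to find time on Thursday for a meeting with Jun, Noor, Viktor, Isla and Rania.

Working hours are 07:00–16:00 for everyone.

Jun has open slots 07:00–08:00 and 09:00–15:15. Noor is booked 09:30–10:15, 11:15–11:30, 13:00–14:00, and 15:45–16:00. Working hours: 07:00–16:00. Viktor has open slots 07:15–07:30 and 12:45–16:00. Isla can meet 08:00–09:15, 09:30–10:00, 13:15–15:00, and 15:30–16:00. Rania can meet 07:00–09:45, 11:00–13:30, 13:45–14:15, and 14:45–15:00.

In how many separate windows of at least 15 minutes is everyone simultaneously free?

2

Noor free within 07:00–16:00: 07:00–09:30, 10:15–11:15, 11:30–13:00, 14:00–15:45.
Jun ∩ Noor: 07:00–08:00, 09:00–09:30, 10:15–11:15, 11:30–13:00, 14:00–15:15.
Jun ∩ Noor ∩ Viktor: 07:15–07:30, 12:45–13:00, 14:00–15:15.
Jun ∩ Noor ∩ Viktor ∩ Isla: 14:00–15:00.
Jun ∩ Noor ∩ Viktor ∩ Isla ∩ Rania: 14:00–14:15, 14:45–15:00.
Windows ≥ 15 min: 14:00–14:15, 14:45–15:00.
That's 2 windows.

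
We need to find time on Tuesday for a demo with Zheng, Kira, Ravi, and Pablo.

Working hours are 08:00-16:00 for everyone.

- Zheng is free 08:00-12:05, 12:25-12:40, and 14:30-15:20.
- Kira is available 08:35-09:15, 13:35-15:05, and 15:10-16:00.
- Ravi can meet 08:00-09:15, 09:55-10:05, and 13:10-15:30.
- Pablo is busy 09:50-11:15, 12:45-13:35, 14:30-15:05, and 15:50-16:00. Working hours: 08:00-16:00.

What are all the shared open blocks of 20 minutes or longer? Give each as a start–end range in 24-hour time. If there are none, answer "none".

Pablo free within 08:00–16:00: 08:00–09:50, 11:15–12:45, 13:35–14:30, 15:05–15:50.
Zheng ∩ Kira: 08:35–09:15, 14:30–15:05, 15:10–15:20.
Zheng ∩ Kira ∩ Ravi: 08:35–09:15, 14:30–15:05, 15:10–15:20.
Zheng ∩ Kira ∩ Ravi ∩ Pablo: 08:35–09:15, 15:10–15:20.
Windows ≥ 20 min: 08:35–09:15.

08:35–09:15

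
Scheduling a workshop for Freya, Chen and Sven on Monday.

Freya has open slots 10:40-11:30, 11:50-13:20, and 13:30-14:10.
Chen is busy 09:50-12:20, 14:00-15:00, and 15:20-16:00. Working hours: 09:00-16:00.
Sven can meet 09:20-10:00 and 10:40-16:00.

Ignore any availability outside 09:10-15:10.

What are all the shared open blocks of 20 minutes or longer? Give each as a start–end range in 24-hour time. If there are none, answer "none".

12:20–13:20, 13:30–14:00

Chen free within 09:00–16:00: 09:00–09:50, 12:20–14:00, 15:00–15:20.
Freya ∩ Chen: 12:20–13:20, 13:30–14:00.
Freya ∩ Chen ∩ Sven: 12:20–13:20, 13:30–14:00.
Restricted to 09:10–15:10: 12:20–13:20, 13:30–14:00.
Windows ≥ 20 min: 12:20–13:20, 13:30–14:00.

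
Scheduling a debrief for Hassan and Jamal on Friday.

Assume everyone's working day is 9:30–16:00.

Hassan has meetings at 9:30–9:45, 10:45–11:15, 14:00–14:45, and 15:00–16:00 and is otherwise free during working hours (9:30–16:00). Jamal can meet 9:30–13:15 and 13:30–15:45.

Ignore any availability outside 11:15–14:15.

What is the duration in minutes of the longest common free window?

120 minutes

Hassan free within 09:30–16:00: 09:45–10:45, 11:15–14:00, 14:45–15:00.
Hassan ∩ Jamal: 09:45–10:45, 11:15–13:15, 13:30–14:00, 14:45–15:00.
Restricted to 11:15–14:15: 11:15–13:15, 13:30–14:00.
Common window lengths: 120, 30 min; longest is 120.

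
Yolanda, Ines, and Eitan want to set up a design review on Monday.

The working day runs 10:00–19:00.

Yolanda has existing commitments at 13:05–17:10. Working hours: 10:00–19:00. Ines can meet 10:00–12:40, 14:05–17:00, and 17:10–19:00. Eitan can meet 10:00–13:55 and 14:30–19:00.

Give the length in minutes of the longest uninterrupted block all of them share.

160 minutes

Yolanda free within 10:00–19:00: 10:00–13:05, 17:10–19:00.
Yolanda ∩ Ines: 10:00–12:40, 17:10–19:00.
Yolanda ∩ Ines ∩ Eitan: 10:00–12:40, 17:10–19:00.
Common window lengths: 160, 110 min; longest is 160.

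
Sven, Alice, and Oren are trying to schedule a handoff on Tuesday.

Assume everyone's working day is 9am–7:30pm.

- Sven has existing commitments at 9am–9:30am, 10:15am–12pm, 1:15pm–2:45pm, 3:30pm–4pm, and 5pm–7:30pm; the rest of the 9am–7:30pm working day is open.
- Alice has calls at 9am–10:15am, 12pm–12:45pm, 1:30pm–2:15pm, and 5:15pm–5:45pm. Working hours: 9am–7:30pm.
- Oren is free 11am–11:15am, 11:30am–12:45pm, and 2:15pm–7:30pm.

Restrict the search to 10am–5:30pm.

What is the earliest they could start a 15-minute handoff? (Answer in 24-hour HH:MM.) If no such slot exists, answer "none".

Sven free within 09:00–19:30: 09:30–10:15, 12:00–13:15, 14:45–15:30, 16:00–17:00.
Alice free within 09:00–19:30: 10:15–12:00, 12:45–13:30, 14:15–17:15, 17:45–19:30.
Sven ∩ Alice: 12:45–13:15, 14:45–15:30, 16:00–17:00.
Sven ∩ Alice ∩ Oren: 14:45–15:30, 16:00–17:00.
Restricted to 10:00–17:30: 14:45–15:30, 16:00–17:00.
Windows ≥ 15 min: 14:45–15:30, 16:00–17:00.
Earliest such window starts at 14:45.

14:45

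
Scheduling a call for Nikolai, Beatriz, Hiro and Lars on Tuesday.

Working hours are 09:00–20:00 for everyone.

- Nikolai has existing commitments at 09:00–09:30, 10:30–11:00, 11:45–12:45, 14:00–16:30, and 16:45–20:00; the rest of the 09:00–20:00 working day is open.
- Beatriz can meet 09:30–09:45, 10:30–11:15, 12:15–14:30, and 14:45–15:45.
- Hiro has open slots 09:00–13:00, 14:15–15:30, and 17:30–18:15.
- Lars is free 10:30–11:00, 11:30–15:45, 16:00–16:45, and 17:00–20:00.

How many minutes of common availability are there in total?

15 minutes

Nikolai free within 09:00–20:00: 09:30–10:30, 11:00–11:45, 12:45–14:00, 16:30–16:45.
Nikolai ∩ Beatriz: 09:30–09:45, 11:00–11:15, 12:45–14:00.
Nikolai ∩ Beatriz ∩ Hiro: 09:30–09:45, 11:00–11:15, 12:45–13:00.
Nikolai ∩ Beatriz ∩ Hiro ∩ Lars: 12:45–13:00.
Total common minutes: 15.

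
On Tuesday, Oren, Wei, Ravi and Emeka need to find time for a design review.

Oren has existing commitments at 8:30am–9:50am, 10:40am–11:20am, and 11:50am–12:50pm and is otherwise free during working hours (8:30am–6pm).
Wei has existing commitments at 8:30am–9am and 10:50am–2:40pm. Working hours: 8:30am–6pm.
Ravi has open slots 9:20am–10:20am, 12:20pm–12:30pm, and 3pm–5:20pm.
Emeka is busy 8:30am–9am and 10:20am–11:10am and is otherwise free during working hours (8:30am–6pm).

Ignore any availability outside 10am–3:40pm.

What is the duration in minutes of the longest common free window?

40 minutes

Oren free within 08:30–18:00: 09:50–10:40, 11:20–11:50, 12:50–18:00.
Wei free within 08:30–18:00: 09:00–10:50, 14:40–18:00.
Emeka free within 08:30–18:00: 09:00–10:20, 11:10–18:00.
Oren ∩ Wei: 09:50–10:40, 14:40–18:00.
Oren ∩ Wei ∩ Ravi: 09:50–10:20, 15:00–17:20.
Oren ∩ Wei ∩ Ravi ∩ Emeka: 09:50–10:20, 15:00–17:20.
Restricted to 10:00–15:40: 10:00–10:20, 15:00–15:40.
Common window lengths: 20, 40 min; longest is 40.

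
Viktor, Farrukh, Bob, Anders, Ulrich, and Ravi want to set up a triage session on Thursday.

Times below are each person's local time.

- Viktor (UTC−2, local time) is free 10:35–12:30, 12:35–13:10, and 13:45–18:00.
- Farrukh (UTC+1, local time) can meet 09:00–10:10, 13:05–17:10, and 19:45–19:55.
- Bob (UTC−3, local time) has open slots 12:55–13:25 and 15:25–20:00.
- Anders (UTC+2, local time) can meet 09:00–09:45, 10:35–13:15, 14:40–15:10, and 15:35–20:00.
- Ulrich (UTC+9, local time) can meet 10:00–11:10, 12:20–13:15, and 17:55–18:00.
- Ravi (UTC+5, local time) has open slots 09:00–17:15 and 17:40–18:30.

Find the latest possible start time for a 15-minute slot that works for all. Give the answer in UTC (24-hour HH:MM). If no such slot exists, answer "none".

none

Viktor → UTC: 12:35–14:30, 14:35–15:10, 15:45–20:00.
Farrukh → UTC: 08:00–09:10, 12:05–16:10, 18:45–18:55.
Bob → UTC: 15:55–16:25, 18:25–23:00.
Anders → UTC: 07:00–07:45, 08:35–11:15, 12:40–13:10, 13:35–18:00.
Ulrich → UTC: 01:00–02:10, 03:20–04:15, 08:55–09:00.
Ravi → UTC: 04:00–12:15, 12:40–13:30.
Viktor ∩ Farrukh: 12:35–14:30, 14:35–15:10, 15:45–16:10, 18:45–18:55.
Viktor ∩ Farrukh ∩ Bob: 15:55–16:10, 18:45–18:55.
Viktor ∩ Farrukh ∩ Bob ∩ Anders: 15:55–16:10.
Viktor ∩ Farrukh ∩ Bob ∩ Anders ∩ Ulrich: (none).
Viktor ∩ Farrukh ∩ Bob ∩ Anders ∩ Ulrich ∩ Ravi: (none).
Windows ≥ 15 min: (none).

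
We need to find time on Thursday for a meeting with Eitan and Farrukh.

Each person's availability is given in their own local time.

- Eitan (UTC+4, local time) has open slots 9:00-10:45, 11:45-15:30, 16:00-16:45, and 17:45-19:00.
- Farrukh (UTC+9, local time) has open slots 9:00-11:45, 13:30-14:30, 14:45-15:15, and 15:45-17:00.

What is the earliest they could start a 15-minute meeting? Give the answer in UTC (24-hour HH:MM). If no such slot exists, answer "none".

05:00

Eitan → UTC: 05:00–06:45, 07:45–11:30, 12:00–12:45, 13:45–15:00.
Farrukh → UTC: 00:00–02:45, 04:30–05:30, 05:45–06:15, 06:45–08:00.
Eitan ∩ Farrukh: 05:00–05:30, 05:45–06:15, 07:45–08:00.
Windows ≥ 15 min: 05:00–05:30, 05:45–06:15, 07:45–08:00.
Earliest such window starts at 05:00.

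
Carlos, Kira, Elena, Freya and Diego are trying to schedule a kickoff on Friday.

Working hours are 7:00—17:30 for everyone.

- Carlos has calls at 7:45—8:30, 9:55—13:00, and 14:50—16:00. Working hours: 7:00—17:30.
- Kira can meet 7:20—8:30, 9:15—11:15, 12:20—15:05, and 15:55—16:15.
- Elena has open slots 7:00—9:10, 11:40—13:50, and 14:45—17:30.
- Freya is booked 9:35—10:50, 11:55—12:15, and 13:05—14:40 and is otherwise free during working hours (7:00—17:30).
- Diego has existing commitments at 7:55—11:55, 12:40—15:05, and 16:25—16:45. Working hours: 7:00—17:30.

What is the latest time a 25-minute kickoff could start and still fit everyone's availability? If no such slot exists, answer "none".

07:20

Carlos free within 07:00–17:30: 07:00–07:45, 08:30–09:55, 13:00–14:50, 16:00–17:30.
Freya free within 07:00–17:30: 07:00–09:35, 10:50–11:55, 12:15–13:05, 14:40–17:30.
Diego free within 07:00–17:30: 07:00–07:55, 11:55–12:40, 15:05–16:25, 16:45–17:30.
Carlos ∩ Kira: 07:20–07:45, 09:15–09:55, 13:00–14:50, 16:00–16:15.
Carlos ∩ Kira ∩ Elena: 07:20–07:45, 13:00–13:50, 14:45–14:50, 16:00–16:15.
Carlos ∩ Kira ∩ Elena ∩ Freya: 07:20–07:45, 13:00–13:05, 14:45–14:50, 16:00–16:15.
Carlos ∩ Kira ∩ Elena ∩ Freya ∩ Diego: 07:20–07:45, 16:00–16:15.
Windows ≥ 25 min: 07:20–07:45.
Latest start in the last window 07:20–07:45 is 07:45 − 25 min = 07:20.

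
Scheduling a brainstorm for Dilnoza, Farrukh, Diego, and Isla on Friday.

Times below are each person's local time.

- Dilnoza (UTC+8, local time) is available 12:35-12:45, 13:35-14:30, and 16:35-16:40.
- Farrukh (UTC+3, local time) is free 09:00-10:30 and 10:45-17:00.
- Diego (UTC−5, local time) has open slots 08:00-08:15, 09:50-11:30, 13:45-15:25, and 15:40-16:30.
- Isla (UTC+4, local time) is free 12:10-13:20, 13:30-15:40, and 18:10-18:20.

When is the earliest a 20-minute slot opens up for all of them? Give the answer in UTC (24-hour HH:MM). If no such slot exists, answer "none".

Dilnoza → UTC: 04:35–04:45, 05:35–06:30, 08:35–08:40.
Farrukh → UTC: 06:00–07:30, 07:45–14:00.
Diego → UTC: 13:00–13:15, 14:50–16:30, 18:45–20:25, 20:40–21:30.
Isla → UTC: 08:10–09:20, 09:30–11:40, 14:10–14:20.
Dilnoza ∩ Farrukh: 06:00–06:30, 08:35–08:40.
Dilnoza ∩ Farrukh ∩ Diego: (none).
Dilnoza ∩ Farrukh ∩ Diego ∩ Isla: (none).
Windows ≥ 20 min: (none).

none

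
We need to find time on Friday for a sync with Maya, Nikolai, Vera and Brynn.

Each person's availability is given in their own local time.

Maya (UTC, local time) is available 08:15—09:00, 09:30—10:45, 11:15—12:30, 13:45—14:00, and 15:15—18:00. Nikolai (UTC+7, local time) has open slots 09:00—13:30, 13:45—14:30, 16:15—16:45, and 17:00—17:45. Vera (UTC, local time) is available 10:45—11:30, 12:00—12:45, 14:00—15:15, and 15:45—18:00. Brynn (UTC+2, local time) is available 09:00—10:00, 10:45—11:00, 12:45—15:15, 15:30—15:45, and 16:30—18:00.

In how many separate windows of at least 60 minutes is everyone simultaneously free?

Maya → UTC: 08:15–09:00, 09:30–10:45, 11:15–12:30, 13:45–14:00, 15:15–18:00.
Nikolai → UTC: 02:00–06:30, 06:45–07:30, 09:15–09:45, 10:00–10:45.
Vera → UTC: 10:45–11:30, 12:00–12:45, 14:00–15:15, 15:45–18:00.
Brynn → UTC: 07:00–08:00, 08:45–09:00, 10:45–13:15, 13:30–13:45, 14:30–16:00.
Maya ∩ Nikolai: 09:30–09:45, 10:00–10:45.
Maya ∩ Nikolai ∩ Vera: (none).
Maya ∩ Nikolai ∩ Vera ∩ Brynn: (none).
Windows ≥ 60 min: (none).
That's 0 windows.

0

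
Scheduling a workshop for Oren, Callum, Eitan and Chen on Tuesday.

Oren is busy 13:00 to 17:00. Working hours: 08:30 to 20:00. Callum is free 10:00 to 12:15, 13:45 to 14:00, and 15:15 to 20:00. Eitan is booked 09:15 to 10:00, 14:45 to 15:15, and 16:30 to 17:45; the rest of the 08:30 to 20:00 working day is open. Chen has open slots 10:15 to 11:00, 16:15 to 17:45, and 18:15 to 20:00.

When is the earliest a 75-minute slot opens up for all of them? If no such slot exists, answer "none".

Oren free within 08:30–20:00: 08:30–13:00, 17:00–20:00.
Eitan free within 08:30–20:00: 08:30–09:15, 10:00–14:45, 15:15–16:30, 17:45–20:00.
Oren ∩ Callum: 10:00–12:15, 17:00–20:00.
Oren ∩ Callum ∩ Eitan: 10:00–12:15, 17:45–20:00.
Oren ∩ Callum ∩ Eitan ∩ Chen: 10:15–11:00, 18:15–20:00.
Windows ≥ 75 min: 18:15–20:00.
Earliest such window starts at 18:15.

18:15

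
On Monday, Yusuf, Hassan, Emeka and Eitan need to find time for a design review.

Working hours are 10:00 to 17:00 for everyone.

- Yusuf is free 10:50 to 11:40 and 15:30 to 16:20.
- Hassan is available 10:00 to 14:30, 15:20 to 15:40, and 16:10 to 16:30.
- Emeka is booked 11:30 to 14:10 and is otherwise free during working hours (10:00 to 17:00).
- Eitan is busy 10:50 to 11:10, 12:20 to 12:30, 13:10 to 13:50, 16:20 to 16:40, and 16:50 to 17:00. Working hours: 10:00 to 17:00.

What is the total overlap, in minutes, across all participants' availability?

40 minutes

Emeka free within 10:00–17:00: 10:00–11:30, 14:10–17:00.
Eitan free within 10:00–17:00: 10:00–10:50, 11:10–12:20, 12:30–13:10, 13:50–16:20, 16:40–16:50.
Yusuf ∩ Hassan: 10:50–11:40, 15:30–15:40, 16:10–16:20.
Yusuf ∩ Hassan ∩ Emeka: 10:50–11:30, 15:30–15:40, 16:10–16:20.
Yusuf ∩ Hassan ∩ Emeka ∩ Eitan: 11:10–11:30, 15:30–15:40, 16:10–16:20.
Total common minutes: 20 + 10 + 10 = 40.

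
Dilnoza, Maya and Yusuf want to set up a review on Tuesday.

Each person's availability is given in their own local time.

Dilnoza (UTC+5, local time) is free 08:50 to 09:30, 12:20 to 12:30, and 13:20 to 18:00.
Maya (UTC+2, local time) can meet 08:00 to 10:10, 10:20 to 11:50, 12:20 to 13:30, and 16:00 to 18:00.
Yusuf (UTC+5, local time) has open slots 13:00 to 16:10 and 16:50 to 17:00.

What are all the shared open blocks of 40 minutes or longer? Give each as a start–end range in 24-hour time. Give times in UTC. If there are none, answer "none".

Dilnoza → UTC: 03:50–04:30, 07:20–07:30, 08:20–13:00.
Maya → UTC: 06:00–08:10, 08:20–09:50, 10:20–11:30, 14:00–16:00.
Yusuf → UTC: 08:00–11:10, 11:50–12:00.
Dilnoza ∩ Maya: 07:20–07:30, 08:20–09:50, 10:20–11:30.
Dilnoza ∩ Maya ∩ Yusuf: 08:20–09:50, 10:20–11:10.
Windows ≥ 40 min: 08:20–09:50, 10:20–11:10.

08:20–09:50, 10:20–11:10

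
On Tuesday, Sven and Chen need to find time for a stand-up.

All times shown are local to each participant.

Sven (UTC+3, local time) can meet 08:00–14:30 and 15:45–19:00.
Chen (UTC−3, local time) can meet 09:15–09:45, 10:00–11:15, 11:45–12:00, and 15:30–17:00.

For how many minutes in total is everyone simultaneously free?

90 minutes

Sven → UTC: 05:00–11:30, 12:45–16:00.
Chen → UTC: 12:15–12:45, 13:00–14:15, 14:45–15:00, 18:30–20:00.
Sven ∩ Chen: 13:00–14:15, 14:45–15:00.
Total common minutes: 75 + 15 = 90.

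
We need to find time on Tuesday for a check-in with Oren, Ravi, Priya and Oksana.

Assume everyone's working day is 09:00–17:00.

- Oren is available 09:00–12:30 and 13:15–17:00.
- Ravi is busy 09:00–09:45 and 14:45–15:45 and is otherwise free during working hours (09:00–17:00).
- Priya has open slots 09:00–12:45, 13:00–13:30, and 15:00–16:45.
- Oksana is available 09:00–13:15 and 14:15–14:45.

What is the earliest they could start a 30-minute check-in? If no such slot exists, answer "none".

09:45

Ravi free within 09:00–17:00: 09:45–14:45, 15:45–17:00.
Oren ∩ Ravi: 09:45–12:30, 13:15–14:45, 15:45–17:00.
Oren ∩ Ravi ∩ Priya: 09:45–12:30, 13:15–13:30, 15:45–16:45.
Oren ∩ Ravi ∩ Priya ∩ Oksana: 09:45–12:30.
Windows ≥ 30 min: 09:45–12:30.
Earliest such window starts at 09:45.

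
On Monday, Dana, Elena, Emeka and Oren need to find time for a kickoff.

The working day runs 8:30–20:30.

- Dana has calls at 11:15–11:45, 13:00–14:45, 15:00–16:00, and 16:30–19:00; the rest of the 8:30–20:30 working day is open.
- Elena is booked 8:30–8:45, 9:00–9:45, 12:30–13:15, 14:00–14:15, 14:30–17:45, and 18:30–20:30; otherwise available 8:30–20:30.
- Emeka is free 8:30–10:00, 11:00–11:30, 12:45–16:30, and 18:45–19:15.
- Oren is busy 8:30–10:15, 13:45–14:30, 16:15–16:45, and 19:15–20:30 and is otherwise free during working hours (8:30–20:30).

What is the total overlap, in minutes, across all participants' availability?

Dana free within 08:30–20:30: 08:30–11:15, 11:45–13:00, 14:45–15:00, 16:00–16:30, 19:00–20:30.
Elena free within 08:30–20:30: 08:45–09:00, 09:45–12:30, 13:15–14:00, 14:15–14:30, 17:45–18:30.
Oren free within 08:30–20:30: 10:15–13:45, 14:30–16:15, 16:45–19:15.
Dana ∩ Elena: 08:45–09:00, 09:45–11:15, 11:45–12:30.
Dana ∩ Elena ∩ Emeka: 08:45–09:00, 09:45–10:00, 11:00–11:15.
Dana ∩ Elena ∩ Emeka ∩ Oren: 11:00–11:15.
Total common minutes: 15.

15 minutes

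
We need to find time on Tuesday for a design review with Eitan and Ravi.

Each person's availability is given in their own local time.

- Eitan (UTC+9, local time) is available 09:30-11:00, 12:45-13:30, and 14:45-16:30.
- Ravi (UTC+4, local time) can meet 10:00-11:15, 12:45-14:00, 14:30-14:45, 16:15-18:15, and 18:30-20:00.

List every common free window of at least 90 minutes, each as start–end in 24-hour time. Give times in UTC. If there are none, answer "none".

Eitan → UTC: 00:30–02:00, 03:45–04:30, 05:45–07:30.
Ravi → UTC: 06:00–07:15, 08:45–10:00, 10:30–10:45, 12:15–14:15, 14:30–16:00.
Eitan ∩ Ravi: 06:00–07:15.
Windows ≥ 90 min: (none).

none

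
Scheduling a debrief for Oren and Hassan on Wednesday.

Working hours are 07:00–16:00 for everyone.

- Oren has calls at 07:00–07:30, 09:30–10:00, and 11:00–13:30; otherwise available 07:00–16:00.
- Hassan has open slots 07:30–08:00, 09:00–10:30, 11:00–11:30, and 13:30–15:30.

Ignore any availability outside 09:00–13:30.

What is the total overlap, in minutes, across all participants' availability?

60 minutes

Oren free within 07:00–16:00: 07:30–09:30, 10:00–11:00, 13:30–16:00.
Oren ∩ Hassan: 07:30–08:00, 09:00–09:30, 10:00–10:30, 13:30–15:30.
Restricted to 09:00–13:30: 09:00–09:30, 10:00–10:30.
Total common minutes: 30 + 30 = 60.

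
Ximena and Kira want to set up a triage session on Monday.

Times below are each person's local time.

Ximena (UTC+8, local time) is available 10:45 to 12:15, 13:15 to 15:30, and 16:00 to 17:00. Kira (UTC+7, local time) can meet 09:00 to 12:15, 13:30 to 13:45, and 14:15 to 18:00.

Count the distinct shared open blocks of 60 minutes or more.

2

Ximena → UTC: 02:45–04:15, 05:15–07:30, 08:00–09:00.
Kira → UTC: 02:00–05:15, 06:30–06:45, 07:15–11:00.
Ximena ∩ Kira: 02:45–04:15, 06:30–06:45, 07:15–07:30, 08:00–09:00.
Windows ≥ 60 min: 02:45–04:15, 08:00–09:00.
That's 2 windows.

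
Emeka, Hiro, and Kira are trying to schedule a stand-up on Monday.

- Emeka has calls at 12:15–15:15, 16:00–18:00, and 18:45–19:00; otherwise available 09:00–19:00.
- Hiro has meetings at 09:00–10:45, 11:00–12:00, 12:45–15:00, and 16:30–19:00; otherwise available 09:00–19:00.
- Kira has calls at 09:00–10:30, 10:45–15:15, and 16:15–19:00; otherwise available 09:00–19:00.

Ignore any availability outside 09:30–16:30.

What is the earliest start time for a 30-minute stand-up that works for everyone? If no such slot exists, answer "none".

15:15

Emeka free within 09:00–19:00: 09:00–12:15, 15:15–16:00, 18:00–18:45.
Hiro free within 09:00–19:00: 10:45–11:00, 12:00–12:45, 15:00–16:30.
Kira free within 09:00–19:00: 10:30–10:45, 15:15–16:15.
Emeka ∩ Hiro: 10:45–11:00, 12:00–12:15, 15:15–16:00.
Emeka ∩ Hiro ∩ Kira: 15:15–16:00.
Restricted to 09:30–16:30: 15:15–16:00.
Windows ≥ 30 min: 15:15–16:00.
Earliest such window starts at 15:15.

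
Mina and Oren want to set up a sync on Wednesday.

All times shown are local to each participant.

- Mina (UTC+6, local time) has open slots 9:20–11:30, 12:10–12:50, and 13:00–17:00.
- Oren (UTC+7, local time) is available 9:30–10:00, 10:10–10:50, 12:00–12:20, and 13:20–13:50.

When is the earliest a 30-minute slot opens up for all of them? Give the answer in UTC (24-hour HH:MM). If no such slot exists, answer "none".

03:20

Mina → UTC: 03:20–05:30, 06:10–06:50, 07:00–11:00.
Oren → UTC: 02:30–03:00, 03:10–03:50, 05:00–05:20, 06:20–06:50.
Mina ∩ Oren: 03:20–03:50, 05:00–05:20, 06:20–06:50.
Windows ≥ 30 min: 03:20–03:50, 06:20–06:50.
Earliest such window starts at 03:20.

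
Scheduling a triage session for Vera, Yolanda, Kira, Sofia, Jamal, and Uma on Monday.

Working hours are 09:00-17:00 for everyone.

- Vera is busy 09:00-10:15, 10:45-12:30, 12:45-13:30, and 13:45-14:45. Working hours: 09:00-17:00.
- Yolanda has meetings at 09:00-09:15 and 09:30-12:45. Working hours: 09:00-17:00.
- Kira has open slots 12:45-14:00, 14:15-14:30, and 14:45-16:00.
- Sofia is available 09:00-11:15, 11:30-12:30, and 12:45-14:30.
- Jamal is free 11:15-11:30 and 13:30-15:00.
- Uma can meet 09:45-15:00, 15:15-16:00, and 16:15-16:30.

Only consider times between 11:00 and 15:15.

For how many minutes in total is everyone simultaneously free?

Vera free within 09:00–17:00: 10:15–10:45, 12:30–12:45, 13:30–13:45, 14:45–17:00.
Yolanda free within 09:00–17:00: 09:15–09:30, 12:45–17:00.
Vera ∩ Yolanda: 13:30–13:45, 14:45–17:00.
Vera ∩ Yolanda ∩ Kira: 13:30–13:45, 14:45–16:00.
Vera ∩ Yolanda ∩ Kira ∩ Sofia: 13:30–13:45.
Vera ∩ Yolanda ∩ Kira ∩ Sofia ∩ Jamal: 13:30–13:45.
Vera ∩ Yolanda ∩ Kira ∩ Sofia ∩ Jamal ∩ Uma: 13:30–13:45.
Restricted to 11:00–15:15: 13:30–13:45.
Total common minutes: 15.

15 minutes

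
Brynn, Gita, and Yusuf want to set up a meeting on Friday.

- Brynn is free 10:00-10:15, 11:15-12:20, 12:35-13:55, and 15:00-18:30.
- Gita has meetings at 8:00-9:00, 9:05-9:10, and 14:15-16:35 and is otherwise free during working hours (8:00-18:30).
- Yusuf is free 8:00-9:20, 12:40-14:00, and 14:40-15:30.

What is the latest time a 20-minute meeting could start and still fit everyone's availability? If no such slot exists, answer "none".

Gita free within 08:00–18:30: 09:00–09:05, 09:10–14:15, 16:35–18:30.
Brynn ∩ Gita: 10:00–10:15, 11:15–12:20, 12:35–13:55, 16:35–18:30.
Brynn ∩ Gita ∩ Yusuf: 12:40–13:55.
Windows ≥ 20 min: 12:40–13:55.
Latest start in the last window 12:40–13:55 is 13:55 − 20 min = 13:35.

13:35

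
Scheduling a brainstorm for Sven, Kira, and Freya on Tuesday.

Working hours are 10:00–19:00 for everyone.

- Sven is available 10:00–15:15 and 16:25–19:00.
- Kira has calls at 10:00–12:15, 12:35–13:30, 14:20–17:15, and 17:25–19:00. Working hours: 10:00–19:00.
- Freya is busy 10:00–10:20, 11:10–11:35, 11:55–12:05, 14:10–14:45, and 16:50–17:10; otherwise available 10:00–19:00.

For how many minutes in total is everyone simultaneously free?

70 minutes

Kira free within 10:00–19:00: 12:15–12:35, 13:30–14:20, 17:15–17:25.
Freya free within 10:00–19:00: 10:20–11:10, 11:35–11:55, 12:05–14:10, 14:45–16:50, 17:10–19:00.
Sven ∩ Kira: 12:15–12:35, 13:30–14:20, 17:15–17:25.
Sven ∩ Kira ∩ Freya: 12:15–12:35, 13:30–14:10, 17:15–17:25.
Total common minutes: 20 + 40 + 10 = 70.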